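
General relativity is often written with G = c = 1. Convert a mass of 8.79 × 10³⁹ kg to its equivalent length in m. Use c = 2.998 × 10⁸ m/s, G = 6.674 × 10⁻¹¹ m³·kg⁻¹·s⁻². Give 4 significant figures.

In G = c = 1 units mass has dimensions of length; the conversion factor is G/c².
8.79 × 10³⁹ kg × (G/c²) = 6.527 × 10¹² m

6.527 × 10¹² m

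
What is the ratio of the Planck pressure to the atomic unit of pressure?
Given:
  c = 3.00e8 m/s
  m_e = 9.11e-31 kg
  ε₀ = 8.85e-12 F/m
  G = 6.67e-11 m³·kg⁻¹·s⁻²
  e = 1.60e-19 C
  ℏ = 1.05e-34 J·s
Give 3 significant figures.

1.55e100

Planck pressure: p_P = c⁷/(ℏG²) = 4.68e113 Pa
atomic unit of pressure: P_au = E_h/a₀³ = m_e⁴e¹⁰/((4πε₀)⁵ℏ⁸) = 3.01e13 Pa
ratio = 4.68e113 / 3.01e13 = 1.55e100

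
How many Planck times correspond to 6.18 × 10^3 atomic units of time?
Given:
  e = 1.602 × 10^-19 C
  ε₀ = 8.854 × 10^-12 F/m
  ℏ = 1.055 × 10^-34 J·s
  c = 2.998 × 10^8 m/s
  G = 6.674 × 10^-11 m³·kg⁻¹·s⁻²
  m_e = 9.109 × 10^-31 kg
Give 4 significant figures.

2.777 × 10^30

atomic unit of time: τ_au = (4πε₀)²ℏ³/(m_e e⁴) = 2.423 × 10^-17 s
Planck time: t_P = √(ℏG/c⁵) = 5.392 × 10^-44 s
6.18 × 10^3 × 2.423 × 10^-17 / 5.392 × 10^-44 = 2.777 × 10^30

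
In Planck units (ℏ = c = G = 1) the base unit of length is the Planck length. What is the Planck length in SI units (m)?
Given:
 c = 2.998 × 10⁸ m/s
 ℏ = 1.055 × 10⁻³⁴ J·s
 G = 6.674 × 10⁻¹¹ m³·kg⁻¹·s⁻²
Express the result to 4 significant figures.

ℓ_P = √(ℏG/c³)
  = √(2.613 × 10⁻⁷⁰)
  = 1.616 × 10⁻³⁵ m

1.616 × 10⁻³⁵ m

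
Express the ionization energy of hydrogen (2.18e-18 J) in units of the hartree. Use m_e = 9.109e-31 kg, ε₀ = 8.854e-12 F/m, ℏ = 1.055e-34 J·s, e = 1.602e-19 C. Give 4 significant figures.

hartree: E_h = m_e e⁴/(4πε₀ℏ)² = 4.354e-18 J.
2.18e-18 / 4.354e-18 = 0.5007

0.5007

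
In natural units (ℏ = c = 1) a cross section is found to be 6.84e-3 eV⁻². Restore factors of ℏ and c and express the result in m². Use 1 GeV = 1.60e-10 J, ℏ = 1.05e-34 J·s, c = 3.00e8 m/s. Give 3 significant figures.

2.65e-16 m²

Area is [L]² = [E]⁻²·(ℏc)²; restore (ℏc)².
1 GeV⁻² → (ℏc)² × (1 GeV in J)⁻² = 3.88e-32 m².
Convert the energy scale: 6.84e-3 eV⁻² = 6.84e15 GeV⁻².
Result: 6.84e15 × 3.88e-32 = 2.65e-16 m².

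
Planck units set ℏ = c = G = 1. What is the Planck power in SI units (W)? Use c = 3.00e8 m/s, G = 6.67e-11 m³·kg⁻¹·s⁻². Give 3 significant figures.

The unique combination of the constants set to 1 with dimensions of power is P_P = c⁵/G.
  = 2.43e42 / 6.67e-11
  = 3.64e52 W

3.64e52 W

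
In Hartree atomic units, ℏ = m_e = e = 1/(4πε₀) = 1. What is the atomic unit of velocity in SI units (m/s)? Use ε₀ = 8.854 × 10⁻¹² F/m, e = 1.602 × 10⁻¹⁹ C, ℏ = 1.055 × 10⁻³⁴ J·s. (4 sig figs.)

Dimensional analysis gives v_au = e²/(4πε₀ℏ).
  = 2.566 × 10⁻³⁸ / 1.174 × 10⁻⁴⁴
  = 2.186 × 10⁶ m/s

2.186 × 10⁶ m/s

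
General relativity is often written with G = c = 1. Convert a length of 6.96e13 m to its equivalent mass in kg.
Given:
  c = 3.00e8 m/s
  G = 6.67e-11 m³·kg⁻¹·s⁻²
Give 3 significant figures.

9.39e40 kg

Length → mass via c²/G.
6.96e13 m × (c²/G) = 9.39e40 kg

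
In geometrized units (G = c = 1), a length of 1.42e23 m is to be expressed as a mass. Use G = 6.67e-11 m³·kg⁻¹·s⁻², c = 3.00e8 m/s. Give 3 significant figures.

1.92e50 kg

Length → mass via c²/G.
1.42e23 m × (c²/G) = 1.92e50 kg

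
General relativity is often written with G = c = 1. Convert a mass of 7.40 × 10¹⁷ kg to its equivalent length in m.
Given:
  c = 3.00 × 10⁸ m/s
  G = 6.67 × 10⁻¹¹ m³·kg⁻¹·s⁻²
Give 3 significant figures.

5.48 × 10⁻¹⁰ m

In G = c = 1 units mass has dimensions of length; the conversion factor is G/c².
7.40 × 10¹⁷ kg × (G/c²) = 5.48 × 10⁻¹⁰ m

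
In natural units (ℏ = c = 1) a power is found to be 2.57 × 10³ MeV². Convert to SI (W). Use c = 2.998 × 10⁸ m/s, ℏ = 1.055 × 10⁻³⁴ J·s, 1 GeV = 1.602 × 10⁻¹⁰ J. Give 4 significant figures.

Power is [E]/[T] = [E]²/ℏ.
1 GeV² → 1/ℏ × (1 GeV in J)² = 2.433 × 10¹⁴ W.
Convert the energy scale: 2.57 × 10³ MeV² = 2.57 × 10⁻³ GeV².
Result: 2.57 × 10⁻³ × 2.433 × 10¹⁴ = 6.252 × 10¹¹ W.

6.252 × 10¹¹ W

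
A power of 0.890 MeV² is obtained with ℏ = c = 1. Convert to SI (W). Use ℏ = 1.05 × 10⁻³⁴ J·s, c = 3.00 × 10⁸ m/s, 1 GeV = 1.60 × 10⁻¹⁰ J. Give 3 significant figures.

2.17 × 10⁸ W

Power is [E]/[T] = [E]²/ℏ.
1 GeV² → 1/ℏ × (1 GeV in J)² = 2.44 × 10¹⁴ W.
Convert the energy scale: 0.890 MeV² = 8.90 × 10⁻⁷ GeV².
Result: 8.90 × 10⁻⁷ × 2.44 × 10¹⁴ = 2.17 × 10⁸ W.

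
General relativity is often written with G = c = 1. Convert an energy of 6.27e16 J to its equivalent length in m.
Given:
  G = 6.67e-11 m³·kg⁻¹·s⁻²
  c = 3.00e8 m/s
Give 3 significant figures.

Energy → length via G/c⁴.
6.27e16 J × (G/c⁴) = 5.16e-28 m

5.16e-28 m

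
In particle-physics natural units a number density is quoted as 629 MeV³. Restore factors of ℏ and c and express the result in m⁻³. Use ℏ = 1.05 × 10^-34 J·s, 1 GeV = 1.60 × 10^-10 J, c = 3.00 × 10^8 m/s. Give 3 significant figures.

Number density is [L]⁻³ = [E]³/(ℏc)³.
1 GeV³ → 1/(ℏc)³ × (1 GeV in J)³ = 1.31 × 10^47 m⁻³.
Convert the energy scale: 629 MeV³ = 6.29 × 10^-7 GeV³.
Result: 6.29 × 10^-7 × 1.31 × 10^47 = 8.24 × 10^40 m⁻³.

8.24 × 10^40 m⁻³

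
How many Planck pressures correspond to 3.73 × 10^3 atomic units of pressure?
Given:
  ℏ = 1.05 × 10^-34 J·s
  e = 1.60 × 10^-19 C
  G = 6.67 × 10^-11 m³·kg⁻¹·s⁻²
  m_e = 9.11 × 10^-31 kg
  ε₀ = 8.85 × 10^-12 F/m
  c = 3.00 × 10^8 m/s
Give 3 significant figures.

2.40 × 10^-97

atomic unit of pressure: P_au = E_h/a₀³ = m_e⁴e¹⁰/((4πε₀)⁵ℏ⁸) = 3.01 × 10^13 Pa
Planck pressure: p_P = c⁷/(ℏG²) = 4.68 × 10^113 Pa
3.73 × 10^3 × 3.01 × 10^13 / 4.68 × 10^113 = 2.40 × 10^-97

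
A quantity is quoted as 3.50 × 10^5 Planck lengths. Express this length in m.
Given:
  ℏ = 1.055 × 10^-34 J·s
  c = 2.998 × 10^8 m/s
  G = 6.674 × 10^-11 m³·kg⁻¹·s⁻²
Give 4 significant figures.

5.658 × 10^-30 m

One Planck length: ℓ_P = √(ℏG/c³) = 1.616 × 10^-35 m.
3.50 × 10^5 × 1.616 × 10^-35 m = 5.658 × 10^-30 m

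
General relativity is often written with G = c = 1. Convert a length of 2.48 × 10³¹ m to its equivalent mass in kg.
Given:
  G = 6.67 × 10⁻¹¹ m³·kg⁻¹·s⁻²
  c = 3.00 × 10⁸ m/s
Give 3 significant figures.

3.35 × 10⁵⁸ kg

Length → mass via c²/G.
2.48 × 10³¹ m × (c²/G) = 3.35 × 10⁵⁸ kg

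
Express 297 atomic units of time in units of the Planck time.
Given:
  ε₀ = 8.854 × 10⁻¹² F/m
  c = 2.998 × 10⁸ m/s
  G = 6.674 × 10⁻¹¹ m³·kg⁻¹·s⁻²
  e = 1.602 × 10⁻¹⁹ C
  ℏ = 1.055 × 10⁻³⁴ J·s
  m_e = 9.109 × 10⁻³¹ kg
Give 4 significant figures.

atomic unit of time: τ_au = (4πε₀)²ℏ³/(m_e e⁴) = 2.423 × 10⁻¹⁷ s
Planck time: t_P = √(ℏG/c⁵) = 5.392 × 10⁻⁴⁴ s
297 × 2.423 × 10⁻¹⁷ / 5.392 × 10⁻⁴⁴ = 1.335 × 10²⁹

1.335 × 10²⁹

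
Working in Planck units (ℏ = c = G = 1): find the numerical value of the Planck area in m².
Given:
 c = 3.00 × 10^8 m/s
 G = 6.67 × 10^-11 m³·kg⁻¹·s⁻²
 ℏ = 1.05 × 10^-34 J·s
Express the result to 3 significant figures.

2.59 × 10^-70 m²

Dimensional analysis gives A_P = ℏG/c³.
  = 7.00 × 10^-45 / 2.70 × 10^25
  = 2.59 × 10^-70 m²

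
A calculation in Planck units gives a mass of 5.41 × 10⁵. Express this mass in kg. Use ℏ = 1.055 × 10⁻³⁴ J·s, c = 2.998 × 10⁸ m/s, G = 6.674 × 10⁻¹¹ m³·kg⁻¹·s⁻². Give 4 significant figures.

0.01178 kg

One Planck mass: m_P = √(ℏc/G) = 2.177 × 10⁻⁸ kg.
5.41 × 10⁵ × 2.177 × 10⁻⁸ kg = 0.01178 kg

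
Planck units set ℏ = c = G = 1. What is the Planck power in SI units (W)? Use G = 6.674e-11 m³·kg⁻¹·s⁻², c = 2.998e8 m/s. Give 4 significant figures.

3.629e52 W

From ℏ = c = G = 1 the power scale is P_P = c⁵/G.
  = 2.422e42 / 6.674e-11
  = 3.629e52 W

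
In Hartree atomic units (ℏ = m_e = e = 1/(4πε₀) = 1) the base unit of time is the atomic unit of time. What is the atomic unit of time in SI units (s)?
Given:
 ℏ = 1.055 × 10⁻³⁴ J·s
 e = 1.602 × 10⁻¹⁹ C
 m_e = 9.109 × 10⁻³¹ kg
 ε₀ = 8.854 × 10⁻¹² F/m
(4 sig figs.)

τ_au = (4πε₀)²ℏ³/(m_e e⁴)
E_h = 4.354 × 10⁻¹⁸ J
ℏ/E_h = 2.423 × 10⁻¹⁷ s

2.423 × 10⁻¹⁷ s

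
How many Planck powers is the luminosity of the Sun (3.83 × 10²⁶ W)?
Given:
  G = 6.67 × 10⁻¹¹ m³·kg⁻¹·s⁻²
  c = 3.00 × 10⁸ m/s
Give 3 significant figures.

Planck power: P_P = c⁵/G = 3.64 × 10⁵² W.
3.83 × 10²⁶ / 3.64 × 10⁵² = 1.05 × 10⁻²⁶

1.05 × 10⁻²⁶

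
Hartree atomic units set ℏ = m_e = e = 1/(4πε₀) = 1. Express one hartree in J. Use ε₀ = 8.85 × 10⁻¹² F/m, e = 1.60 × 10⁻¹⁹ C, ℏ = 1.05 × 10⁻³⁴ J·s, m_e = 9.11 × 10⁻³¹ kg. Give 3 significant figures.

Dimensional analysis gives E_h = m_e e⁴/(4πε₀ℏ)².
  = 5.97 × 10⁻¹⁰⁶ / 1.36 × 10⁻⁸⁸
  = 4.38 × 10⁻¹⁸ J

4.38 × 10⁻¹⁸ J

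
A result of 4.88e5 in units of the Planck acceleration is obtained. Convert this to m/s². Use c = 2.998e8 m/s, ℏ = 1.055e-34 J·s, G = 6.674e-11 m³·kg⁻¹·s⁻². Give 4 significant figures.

One Planck acceleration: a_P = √(c⁷/(ℏG)) = 5.560e51 m/s².
4.88e5 × 5.560e51 m/s² = 2.713e57 m/s²

2.713e57 m/s²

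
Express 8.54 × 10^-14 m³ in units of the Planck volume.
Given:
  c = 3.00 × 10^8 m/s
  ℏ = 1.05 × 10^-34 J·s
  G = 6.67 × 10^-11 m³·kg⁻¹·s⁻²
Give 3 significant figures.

Planck volume: V_P = (ℏG/c³)^(3/2) = 4.18 × 10^-105 m³.
8.54 × 10^-14 / 4.18 × 10^-105 = 2.04 × 10^91

2.04 × 10^91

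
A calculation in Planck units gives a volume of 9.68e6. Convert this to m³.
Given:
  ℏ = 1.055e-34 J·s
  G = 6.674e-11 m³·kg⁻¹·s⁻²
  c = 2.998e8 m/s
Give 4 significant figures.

One Planck volume: V_P = (ℏG/c³)^(3/2) = 4.224e-105 m³.
9.68e6 × 4.224e-105 m³ = 4.089e-98 m³

4.089e-98 m³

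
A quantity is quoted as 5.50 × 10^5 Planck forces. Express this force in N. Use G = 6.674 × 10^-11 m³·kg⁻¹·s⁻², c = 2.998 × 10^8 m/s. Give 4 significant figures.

One Planck force: F_P = c⁴/G = 1.210 × 10^44 N.
5.50 × 10^5 × 1.210 × 10^44 N = 6.657 × 10^49 N

6.657 × 10^49 N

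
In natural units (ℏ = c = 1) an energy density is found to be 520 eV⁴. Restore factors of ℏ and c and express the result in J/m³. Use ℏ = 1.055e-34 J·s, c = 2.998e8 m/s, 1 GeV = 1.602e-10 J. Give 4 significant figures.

[E]/[L]³ = [E]⁴/(ℏc)³; restore (ℏc)⁻³.
1 GeV⁴ → 1/(ℏc)³ × (1 GeV in J)⁴ = 2.082e37 J/m³.
Convert the energy scale: 520 eV⁴ = 5.20e-34 GeV⁴.
Result: 5.20e-34 × 2.082e37 = 1.082e4 J/m³.

1.082e4 J/m³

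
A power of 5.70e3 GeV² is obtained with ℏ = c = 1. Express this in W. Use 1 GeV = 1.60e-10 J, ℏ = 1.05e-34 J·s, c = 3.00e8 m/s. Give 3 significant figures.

Power is [E]/[T] = [E]²/ℏ.
1 GeV² → 1/ℏ × (1 GeV in J)² = 2.44e14 W.
Result: 5.70e3 × 2.44e14 = 1.39e18 W.

1.39e18 W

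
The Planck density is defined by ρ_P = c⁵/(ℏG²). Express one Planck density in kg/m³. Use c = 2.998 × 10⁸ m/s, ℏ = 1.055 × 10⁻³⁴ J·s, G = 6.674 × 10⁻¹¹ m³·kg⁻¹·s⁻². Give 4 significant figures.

5.154 × 10⁹⁶ kg/m³

ρ_P = c⁵/(ℏG²)
  = 2.422 × 10⁴² / 4.699 × 10⁻⁵⁵
  = 5.154 × 10⁹⁶ kg/m³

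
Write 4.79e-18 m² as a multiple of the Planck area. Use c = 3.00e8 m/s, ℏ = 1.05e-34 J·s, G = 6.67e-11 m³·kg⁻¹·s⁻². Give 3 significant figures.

Planck area: A_P = ℏG/c³ = 2.59e-70 m².
4.79e-18 / 2.59e-70 = 1.85e52

1.85e52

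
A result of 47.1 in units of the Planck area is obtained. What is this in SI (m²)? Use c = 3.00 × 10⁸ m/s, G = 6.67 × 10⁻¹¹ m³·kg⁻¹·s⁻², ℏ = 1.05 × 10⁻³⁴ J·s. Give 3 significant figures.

One Planck area: A_P = ℏG/c³ = 2.59 × 10⁻⁷⁰ m².
47.1 × 2.59 × 10⁻⁷⁰ m² = 1.22 × 10⁻⁶⁸ m²

1.22 × 10⁻⁶⁸ m²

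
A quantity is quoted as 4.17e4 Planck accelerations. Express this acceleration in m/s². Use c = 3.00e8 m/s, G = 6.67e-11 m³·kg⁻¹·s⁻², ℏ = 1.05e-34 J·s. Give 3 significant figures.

2.33e56 m/s²

One Planck acceleration: a_P = √(c⁷/(ℏG)) = 5.59e51 m/s².
4.17e4 × 5.59e51 m/s² = 2.33e56 m/s²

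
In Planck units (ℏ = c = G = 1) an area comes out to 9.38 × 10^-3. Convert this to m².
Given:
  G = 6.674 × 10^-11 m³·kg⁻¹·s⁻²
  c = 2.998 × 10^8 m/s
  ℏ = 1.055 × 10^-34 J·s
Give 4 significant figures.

2.451 × 10^-72 m²

One Planck area: A_P = ℏG/c³ = 2.613 × 10^-70 m².
9.38 × 10^-3 × 2.613 × 10^-70 m² = 2.451 × 10^-72 m²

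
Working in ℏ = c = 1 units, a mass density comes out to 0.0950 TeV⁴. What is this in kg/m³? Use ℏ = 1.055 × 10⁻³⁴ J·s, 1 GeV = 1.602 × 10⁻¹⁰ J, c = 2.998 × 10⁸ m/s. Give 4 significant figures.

Mass density is [E]/(c²[L]³) = [E]⁴/(ℏ³c⁵).
1 GeV⁴ → 1/(ℏ³c⁵) × (1 GeV in J)⁴ = 2.316 × 10²⁰ kg/m³.
Convert the energy scale: 0.0950 TeV⁴ = 9.50 × 10¹⁰ GeV⁴.
Result: 9.50 × 10¹⁰ × 2.316 × 10²⁰ = 2.200 × 10³¹ kg/m³.

2.200 × 10³¹ kg/m³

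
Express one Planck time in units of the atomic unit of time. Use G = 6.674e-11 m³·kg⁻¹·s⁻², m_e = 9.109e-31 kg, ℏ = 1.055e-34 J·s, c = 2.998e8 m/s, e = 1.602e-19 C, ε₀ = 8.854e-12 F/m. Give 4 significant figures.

2.225e-27

Planck time: t_P = √(ℏG/c⁵) = 5.392e-44 s
atomic unit of time: τ_au = (4πε₀)²ℏ³/(m_e e⁴) = 2.423e-17 s
ratio = 5.392e-44 / 2.423e-17 = 2.225e-27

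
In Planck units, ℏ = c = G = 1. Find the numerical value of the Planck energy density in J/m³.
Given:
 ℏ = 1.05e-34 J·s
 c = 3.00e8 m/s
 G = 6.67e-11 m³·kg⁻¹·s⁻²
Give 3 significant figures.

The unique combination of the constants set to 1 with dimensions of energy density is u_P = c⁷/(ℏG²).
  = 2.19e59 / 4.67e-55
  = 4.68e113 J/m³

4.68e113 J/m³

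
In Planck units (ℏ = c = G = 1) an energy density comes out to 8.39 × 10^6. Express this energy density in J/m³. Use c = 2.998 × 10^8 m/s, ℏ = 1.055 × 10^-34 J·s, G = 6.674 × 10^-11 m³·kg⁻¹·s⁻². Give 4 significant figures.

One Planck energy density: u_P = c⁷/(ℏG²) = 4.632 × 10^113 J/m³.
8.39 × 10^6 × 4.632 × 10^113 J/m³ = 3.886 × 10^120 J/m³

3.886 × 10^120 J/m³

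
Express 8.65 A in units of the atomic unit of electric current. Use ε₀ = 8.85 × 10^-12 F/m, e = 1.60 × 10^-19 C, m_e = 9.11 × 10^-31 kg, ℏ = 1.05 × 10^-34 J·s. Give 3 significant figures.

1.30 × 10^3

atomic unit of electric current: I_au = e E_h/ℏ = m_e e⁵/((4πε₀)²ℏ³) = 6.67 × 10^-3 A.
8.65 / 6.67 × 10^-3 = 1.30 × 10^3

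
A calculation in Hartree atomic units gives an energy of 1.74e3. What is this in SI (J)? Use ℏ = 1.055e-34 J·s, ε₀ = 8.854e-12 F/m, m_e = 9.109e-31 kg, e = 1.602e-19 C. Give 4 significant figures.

7.576e-15 J

One hartree: E_h = m_e e⁴/(4πε₀ℏ)² = 4.354e-18 J.
1.74e3 × 4.354e-18 J = 7.576e-15 J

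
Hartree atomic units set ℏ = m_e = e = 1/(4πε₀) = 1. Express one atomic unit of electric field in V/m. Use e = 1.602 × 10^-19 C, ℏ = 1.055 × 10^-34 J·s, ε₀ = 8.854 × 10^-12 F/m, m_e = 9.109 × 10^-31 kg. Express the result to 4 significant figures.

From ℏ = m_e = e = 1/(4πε₀) = 1 the electric field scale is E_au = E_h/(e a₀) = m_e²e⁵/((4πε₀)³ℏ⁴).
E_h = 4.354 × 10^-18 J
a₀ = 5.297 × 10^-11 m
E_h/(e·a₀) = 5.131 × 10^11 V/m

5.131 × 10^11 V/m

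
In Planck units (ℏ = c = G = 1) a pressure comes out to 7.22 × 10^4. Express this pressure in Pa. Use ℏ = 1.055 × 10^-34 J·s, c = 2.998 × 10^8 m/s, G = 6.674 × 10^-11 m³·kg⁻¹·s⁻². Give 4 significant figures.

3.345 × 10^118 Pa

One Planck pressure: p_P = c⁷/(ℏG²) = 4.632 × 10^113 Pa.
7.22 × 10^4 × 4.632 × 10^113 Pa = 3.345 × 10^118 Pa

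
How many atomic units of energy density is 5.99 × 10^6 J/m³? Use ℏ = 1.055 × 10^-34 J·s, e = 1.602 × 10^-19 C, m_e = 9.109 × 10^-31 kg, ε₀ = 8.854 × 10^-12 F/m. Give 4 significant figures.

2.045 × 10^-7

atomic unit of energy density: u_au = E_h/a₀³ = m_e⁴e¹⁰/((4πε₀)⁵ℏ⁸) = 2.929 × 10^13 J/m³.
5.99 × 10^6 / 2.929 × 10^13 = 2.045 × 10^-7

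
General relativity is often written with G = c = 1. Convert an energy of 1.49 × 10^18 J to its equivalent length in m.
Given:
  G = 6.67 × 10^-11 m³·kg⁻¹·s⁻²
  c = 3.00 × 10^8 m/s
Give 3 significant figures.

Energy → length via G/c⁴.
1.49 × 10^18 J × (G/c⁴) = 1.23 × 10^-26 m

1.23 × 10^-26 m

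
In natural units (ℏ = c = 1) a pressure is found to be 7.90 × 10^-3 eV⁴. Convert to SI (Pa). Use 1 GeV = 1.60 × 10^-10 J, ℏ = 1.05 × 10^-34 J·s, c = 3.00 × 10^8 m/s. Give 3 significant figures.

Pressure is [E]/[L]³ = [E]⁴/(ℏc)³.
1 GeV⁴ → 1/(ℏc)³ × (1 GeV in J)⁴ = 2.10 × 10^37 Pa.
Convert the energy scale: 7.90 × 10^-3 eV⁴ = 7.90 × 10^-39 GeV⁴.
Result: 7.90 × 10^-39 × 2.10 × 10^37 = 0.166 Pa.

0.166 Pa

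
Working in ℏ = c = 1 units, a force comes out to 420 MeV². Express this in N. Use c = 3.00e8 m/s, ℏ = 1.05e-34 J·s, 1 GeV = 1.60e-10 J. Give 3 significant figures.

341 N

Force is [E]/[L] = [E]²/(ℏc); restore (ℏc)⁻¹.
1 GeV² → 1/(ℏc) × (1 GeV in J)² = 8.13e5 N.
Convert the energy scale: 420 MeV² = 4.20e-4 GeV².
Result: 4.20e-4 × 8.13e5 = 341 N.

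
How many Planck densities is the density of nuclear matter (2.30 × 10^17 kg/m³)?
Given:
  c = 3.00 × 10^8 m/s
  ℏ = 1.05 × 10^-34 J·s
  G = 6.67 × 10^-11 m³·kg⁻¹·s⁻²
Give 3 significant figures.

Planck density: ρ_P = c⁵/(ℏG²) = 5.20 × 10^96 kg/m³.
2.30 × 10^17 / 5.20 × 10^96 = 4.42 × 10^-80

4.42 × 10^-80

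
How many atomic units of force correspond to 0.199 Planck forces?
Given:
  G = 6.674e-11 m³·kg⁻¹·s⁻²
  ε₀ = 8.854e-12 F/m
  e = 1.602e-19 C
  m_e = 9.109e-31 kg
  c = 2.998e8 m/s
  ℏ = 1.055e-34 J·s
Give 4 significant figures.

Planck force: F_P = c⁴/G = 1.210e44 N
atomic unit of force: F_au = E_h/a₀ = m_e²e⁶/((4πε₀)³ℏ⁴) = 8.220e-8 N
0.199 × 1.210e44 / 8.220e-8 = 2.930e50

2.930e50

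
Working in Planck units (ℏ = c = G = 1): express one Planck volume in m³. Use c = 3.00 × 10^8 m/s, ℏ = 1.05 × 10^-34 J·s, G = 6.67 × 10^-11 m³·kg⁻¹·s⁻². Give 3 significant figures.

From ℏ = c = G = 1 the volume scale is V_P = (ℏG/c³)^(3/2).
  = √(1.75 × 10^-209)
  = 4.18 × 10^-105 m³

4.18 × 10^-105 m³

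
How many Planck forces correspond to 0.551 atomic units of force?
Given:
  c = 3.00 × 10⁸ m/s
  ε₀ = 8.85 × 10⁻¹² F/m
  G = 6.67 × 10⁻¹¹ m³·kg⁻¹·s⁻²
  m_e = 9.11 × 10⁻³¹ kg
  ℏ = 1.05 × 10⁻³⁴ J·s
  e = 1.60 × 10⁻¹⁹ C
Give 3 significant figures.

atomic unit of force: F_au = E_h/a₀ = m_e²e⁶/((4πε₀)³ℏ⁴) = 8.33 × 10⁻⁸ N
Planck force: F_P = c⁴/G = 1.21 × 10⁴⁴ N
0.551 × 8.33 × 10⁻⁸ / 1.21 × 10⁴⁴ = 3.78 × 10⁻⁵²

3.78 × 10⁻⁵²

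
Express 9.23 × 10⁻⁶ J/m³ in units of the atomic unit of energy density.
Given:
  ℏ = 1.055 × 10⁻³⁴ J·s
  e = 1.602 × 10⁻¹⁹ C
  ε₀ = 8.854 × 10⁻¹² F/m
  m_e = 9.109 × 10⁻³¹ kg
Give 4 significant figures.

atomic unit of energy density: u_au = E_h/a₀³ = m_e⁴e¹⁰/((4πε₀)⁵ℏ⁸) = 2.929 × 10¹³ J/m³.
9.23 × 10⁻⁶ / 2.929 × 10¹³ = 3.151 × 10⁻¹⁹

3.151 × 10⁻¹⁹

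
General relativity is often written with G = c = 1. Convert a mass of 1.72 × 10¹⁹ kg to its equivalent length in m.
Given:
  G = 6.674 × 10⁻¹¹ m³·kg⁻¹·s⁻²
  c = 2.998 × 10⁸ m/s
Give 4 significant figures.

In G = c = 1 units mass has dimensions of length; the conversion factor is G/c².
1.72 × 10¹⁹ kg × (G/c²) = 1.277 × 10⁻⁸ m

1.277 × 10⁻⁸ m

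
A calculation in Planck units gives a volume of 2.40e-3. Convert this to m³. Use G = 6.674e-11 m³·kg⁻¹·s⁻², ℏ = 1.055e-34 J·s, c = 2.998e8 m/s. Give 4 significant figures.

One Planck volume: V_P = (ℏG/c³)^(3/2) = 4.224e-105 m³.
2.40e-3 × 4.224e-105 m³ = 1.014e-107 m³

1.014e-107 m³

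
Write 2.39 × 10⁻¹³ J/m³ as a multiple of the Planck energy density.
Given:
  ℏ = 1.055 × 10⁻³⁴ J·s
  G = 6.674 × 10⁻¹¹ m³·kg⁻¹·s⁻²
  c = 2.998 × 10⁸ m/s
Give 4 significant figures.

5.159 × 10⁻¹²⁷

Planck energy density: u_P = c⁷/(ℏG²) = 4.632 × 10¹¹³ J/m³.
2.39 × 10⁻¹³ / 4.632 × 10¹¹³ = 5.159 × 10⁻¹²⁷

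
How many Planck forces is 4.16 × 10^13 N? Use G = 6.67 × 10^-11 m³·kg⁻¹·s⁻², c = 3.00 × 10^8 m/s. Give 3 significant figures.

3.43 × 10^-31

Planck force: F_P = c⁴/G = 1.21 × 10^44 N.
4.16 × 10^13 / 1.21 × 10^44 = 3.43 × 10^-31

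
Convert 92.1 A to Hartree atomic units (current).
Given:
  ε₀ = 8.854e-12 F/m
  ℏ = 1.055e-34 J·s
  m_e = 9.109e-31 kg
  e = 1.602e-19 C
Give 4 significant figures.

atomic unit of electric current: I_au = e E_h/ℏ = m_e e⁵/((4πε₀)²ℏ³) = 6.612e-3 A.
92.1 / 6.612e-3 = 1.393e4

1.393e4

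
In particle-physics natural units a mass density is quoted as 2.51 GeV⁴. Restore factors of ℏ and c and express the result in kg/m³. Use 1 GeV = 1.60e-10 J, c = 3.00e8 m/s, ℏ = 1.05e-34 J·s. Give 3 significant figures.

Mass density is [E]/(c²[L]³) = [E]⁴/(ℏ³c⁵).
1 GeV⁴ → 1/(ℏ³c⁵) × (1 GeV in J)⁴ = 2.33e20 kg/m³.
Result: 2.51 × 2.33e20 = 5.85e20 kg/m³.

5.85e20 kg/m³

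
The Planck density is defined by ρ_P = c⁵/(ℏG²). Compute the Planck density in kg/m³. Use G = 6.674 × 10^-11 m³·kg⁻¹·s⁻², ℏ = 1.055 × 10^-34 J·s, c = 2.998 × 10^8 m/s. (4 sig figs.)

5.154 × 10^96 kg/m³

ρ_P = c⁵/(ℏG²)
  = 2.422 × 10^42 / 4.699 × 10^-55
  = 5.154 × 10^96 kg/m³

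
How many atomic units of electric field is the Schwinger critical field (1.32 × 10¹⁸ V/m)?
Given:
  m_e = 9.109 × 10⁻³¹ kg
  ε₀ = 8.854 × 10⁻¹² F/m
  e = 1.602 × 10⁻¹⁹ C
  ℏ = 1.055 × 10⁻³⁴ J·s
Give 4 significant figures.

2.573 × 10⁶

atomic unit of electric field: E_au = E_h/(e a₀) = m_e²e⁵/((4πε₀)³ℏ⁴) = 5.131 × 10¹¹ V/m.
1.32 × 10¹⁸ / 5.131 × 10¹¹ = 2.573 × 10⁶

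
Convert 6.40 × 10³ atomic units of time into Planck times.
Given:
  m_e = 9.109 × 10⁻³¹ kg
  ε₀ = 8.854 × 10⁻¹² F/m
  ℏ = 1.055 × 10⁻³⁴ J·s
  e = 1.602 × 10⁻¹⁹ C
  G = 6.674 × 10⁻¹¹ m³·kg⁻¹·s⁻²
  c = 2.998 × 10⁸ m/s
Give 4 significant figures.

2.876 × 10³⁰

atomic unit of time: τ_au = (4πε₀)²ℏ³/(m_e e⁴) = 2.423 × 10⁻¹⁷ s
Planck time: t_P = √(ℏG/c⁵) = 5.392 × 10⁻⁴⁴ s
6.40 × 10³ × 2.423 × 10⁻¹⁷ / 5.392 × 10⁻⁴⁴ = 2.876 × 10³⁰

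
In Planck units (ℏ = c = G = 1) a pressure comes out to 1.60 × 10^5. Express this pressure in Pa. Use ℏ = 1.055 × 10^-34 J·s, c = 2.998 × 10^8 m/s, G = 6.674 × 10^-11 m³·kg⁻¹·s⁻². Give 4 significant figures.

7.412 × 10^118 Pa

One Planck pressure: p_P = c⁷/(ℏG²) = 4.632 × 10^113 Pa.
1.60 × 10^5 × 4.632 × 10^113 Pa = 7.412 × 10^118 Pa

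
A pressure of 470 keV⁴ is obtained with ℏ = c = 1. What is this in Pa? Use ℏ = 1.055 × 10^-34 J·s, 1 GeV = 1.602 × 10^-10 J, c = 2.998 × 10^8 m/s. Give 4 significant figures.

9.784 × 10^15 Pa

Pressure is [E]/[L]³ = [E]⁴/(ℏc)³.
1 GeV⁴ → 1/(ℏc)³ × (1 GeV in J)⁴ = 2.082 × 10^37 Pa.
Convert the energy scale: 470 keV⁴ = 4.70 × 10^-22 GeV⁴.
Result: 4.70 × 10^-22 × 2.082 × 10^37 = 9.784 × 10^15 Pa.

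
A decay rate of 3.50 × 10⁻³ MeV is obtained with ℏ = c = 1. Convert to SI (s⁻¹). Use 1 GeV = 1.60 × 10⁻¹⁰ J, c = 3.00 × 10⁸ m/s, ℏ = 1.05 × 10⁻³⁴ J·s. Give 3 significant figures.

5.33 × 10¹⁸ s⁻¹

A rate is [E]/ℏ; divide by ℏ.
1 GeV → 1/ℏ × (1 GeV in J) = 1.52 × 10²⁴ s⁻¹.
Convert the energy scale: 3.50 × 10⁻³ MeV = 3.50 × 10⁻⁶ GeV.
Result: 3.50 × 10⁻⁶ × 1.52 × 10²⁴ = 5.33 × 10¹⁸ s⁻¹.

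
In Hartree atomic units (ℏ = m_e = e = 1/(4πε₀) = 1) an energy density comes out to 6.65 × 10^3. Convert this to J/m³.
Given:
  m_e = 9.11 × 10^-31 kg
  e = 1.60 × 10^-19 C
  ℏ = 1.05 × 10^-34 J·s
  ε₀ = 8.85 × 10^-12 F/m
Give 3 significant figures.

2.00 × 10^17 J/m³

One atomic unit of energy density: u_au = E_h/a₀³ = m_e⁴e¹⁰/((4πε₀)⁵ℏ⁸) = 3.01 × 10^13 J/m³.
6.65 × 10^3 × 3.01 × 10^13 J/m³ = 2.00 × 10^17 J/m³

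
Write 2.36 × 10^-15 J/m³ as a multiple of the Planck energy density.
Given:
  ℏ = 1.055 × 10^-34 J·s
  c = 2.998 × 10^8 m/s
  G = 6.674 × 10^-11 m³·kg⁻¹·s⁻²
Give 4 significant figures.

5.095 × 10^-129

Planck energy density: u_P = c⁷/(ℏG²) = 4.632 × 10^113 J/m³.
2.36 × 10^-15 / 4.632 × 10^113 = 5.095 × 10^-129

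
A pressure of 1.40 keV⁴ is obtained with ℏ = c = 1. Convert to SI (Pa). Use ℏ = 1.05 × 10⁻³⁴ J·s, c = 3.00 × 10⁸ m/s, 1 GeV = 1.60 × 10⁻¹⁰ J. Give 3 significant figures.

2.94 × 10¹³ Pa

Pressure is [E]/[L]³ = [E]⁴/(ℏc)³.
1 GeV⁴ → 1/(ℏc)³ × (1 GeV in J)⁴ = 2.10 × 10³⁷ Pa.
Convert the energy scale: 1.40 keV⁴ = 1.40 × 10⁻²⁴ GeV⁴.
Result: 1.40 × 10⁻²⁴ × 2.10 × 10³⁷ = 2.94 × 10¹³ Pa.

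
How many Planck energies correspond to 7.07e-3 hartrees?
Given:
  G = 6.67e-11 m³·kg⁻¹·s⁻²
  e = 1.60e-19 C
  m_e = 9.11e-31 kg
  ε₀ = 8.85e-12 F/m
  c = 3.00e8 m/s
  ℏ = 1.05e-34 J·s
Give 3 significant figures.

1.58e-29

hartree: E_h = m_e e⁴/(4πε₀ℏ)² = 4.38e-18 J
Planck energy: E_P = √(ℏc⁵/G) = 1.96e9 J
7.07e-3 × 4.38e-18 / 1.96e9 = 1.58e-29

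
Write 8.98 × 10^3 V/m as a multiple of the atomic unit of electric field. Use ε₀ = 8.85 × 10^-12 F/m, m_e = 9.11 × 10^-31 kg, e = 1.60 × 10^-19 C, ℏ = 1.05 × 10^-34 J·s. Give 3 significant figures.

1.73 × 10^-8

atomic unit of electric field: E_au = E_h/(e a₀) = m_e²e⁵/((4πε₀)³ℏ⁴) = 5.20 × 10^11 V/m.
8.98 × 10^3 / 5.20 × 10^11 = 1.73 × 10^-8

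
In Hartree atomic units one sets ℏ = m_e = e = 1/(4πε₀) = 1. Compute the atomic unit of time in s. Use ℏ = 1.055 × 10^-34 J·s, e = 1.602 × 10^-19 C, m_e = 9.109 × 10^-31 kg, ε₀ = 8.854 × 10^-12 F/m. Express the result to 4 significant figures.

2.423 × 10^-17 s

τ_au = (4πε₀)²ℏ³/(m_e e⁴)
E_h = 4.354 × 10^-18 J
ℏ/E_h = 2.423 × 10^-17 s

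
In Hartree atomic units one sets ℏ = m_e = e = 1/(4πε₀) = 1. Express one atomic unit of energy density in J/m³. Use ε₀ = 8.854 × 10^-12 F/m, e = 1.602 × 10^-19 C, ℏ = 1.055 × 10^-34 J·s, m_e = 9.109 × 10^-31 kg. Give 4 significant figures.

u_au = E_h/a₀³ = m_e⁴e¹⁰/((4πε₀)⁵ℏ⁸)
E_h = 4.354 × 10^-18 J
a₀ = 5.297 × 10^-11 m
E_h/a₀³ = 2.929 × 10^13 J/m³

2.929 × 10^13 J/m³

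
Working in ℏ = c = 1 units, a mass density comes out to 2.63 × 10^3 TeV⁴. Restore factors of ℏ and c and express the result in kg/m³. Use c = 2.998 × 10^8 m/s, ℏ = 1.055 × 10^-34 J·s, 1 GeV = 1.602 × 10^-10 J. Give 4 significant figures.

Mass density is [E]/(c²[L]³) = [E]⁴/(ℏ³c⁵).
1 GeV⁴ → 1/(ℏ³c⁵) × (1 GeV in J)⁴ = 2.316 × 10^20 kg/m³.
Convert the energy scale: 2.63 × 10^3 TeV⁴ = 2.63 × 10^15 GeV⁴.
Result: 2.63 × 10^15 × 2.316 × 10^20 = 6.091 × 10^35 kg/m³.

6.091 × 10^35 kg/m³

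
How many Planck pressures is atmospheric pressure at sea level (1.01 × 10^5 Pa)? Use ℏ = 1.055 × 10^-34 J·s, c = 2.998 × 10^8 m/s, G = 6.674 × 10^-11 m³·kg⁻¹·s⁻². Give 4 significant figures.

2.180 × 10^-109

Planck pressure: p_P = c⁷/(ℏG²) = 4.632 × 10^113 Pa.
1.01 × 10^5 / 4.632 × 10^113 = 2.180 × 10^-109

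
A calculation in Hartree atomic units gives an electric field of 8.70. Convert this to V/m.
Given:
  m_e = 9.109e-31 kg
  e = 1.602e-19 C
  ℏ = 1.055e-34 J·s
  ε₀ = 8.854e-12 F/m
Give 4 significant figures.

4.464e12 V/m

One atomic unit of electric field: E_au = E_h/(e a₀) = m_e²e⁵/((4πε₀)³ℏ⁴) = 5.131e11 V/m.
8.70 × 5.131e11 V/m = 4.464e12 V/m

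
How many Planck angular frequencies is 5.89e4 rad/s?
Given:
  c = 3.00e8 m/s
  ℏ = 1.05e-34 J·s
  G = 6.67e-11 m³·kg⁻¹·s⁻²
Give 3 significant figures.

Planck angular frequency: ω_P = √(c⁵/(ℏG)) = 1.86e43 rad/s.
5.89e4 / 1.86e43 = 3.16e-39

3.16e-39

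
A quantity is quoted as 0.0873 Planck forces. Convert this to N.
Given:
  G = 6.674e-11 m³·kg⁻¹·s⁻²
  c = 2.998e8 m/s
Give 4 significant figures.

1.057e43 N

One Planck force: F_P = c⁴/G = 1.210e44 N.
0.0873 × 1.210e44 N = 1.057e43 N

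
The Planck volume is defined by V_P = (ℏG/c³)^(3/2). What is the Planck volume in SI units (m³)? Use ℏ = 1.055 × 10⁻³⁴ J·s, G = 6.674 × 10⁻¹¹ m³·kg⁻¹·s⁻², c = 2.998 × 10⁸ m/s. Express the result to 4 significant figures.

4.224 × 10⁻¹⁰⁵ m³

V_P = (ℏG/c³)^(3/2)
  = √(1.784 × 10⁻²⁰⁹)
  = 4.224 × 10⁻¹⁰⁵ m³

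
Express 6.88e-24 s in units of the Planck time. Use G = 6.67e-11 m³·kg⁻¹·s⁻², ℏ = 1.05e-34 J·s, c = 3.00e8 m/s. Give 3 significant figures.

1.28e20

Planck time: t_P = √(ℏG/c⁵) = 5.37e-44 s.
6.88e-24 / 5.37e-44 = 1.28e20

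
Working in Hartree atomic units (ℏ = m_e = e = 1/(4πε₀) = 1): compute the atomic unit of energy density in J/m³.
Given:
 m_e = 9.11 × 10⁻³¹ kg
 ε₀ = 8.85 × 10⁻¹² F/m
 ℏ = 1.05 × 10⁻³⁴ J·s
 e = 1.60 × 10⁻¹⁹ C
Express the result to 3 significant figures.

3.01 × 10¹³ J/m³

Dimensional analysis gives u_au = E_h/a₀³ = m_e⁴e¹⁰/((4πε₀)⁵ℏ⁸).
E_h = 4.38 × 10⁻¹⁸ J
a₀ = 5.26 × 10⁻¹¹ m
E_h/a₀³ = 3.01 × 10¹³ J/m³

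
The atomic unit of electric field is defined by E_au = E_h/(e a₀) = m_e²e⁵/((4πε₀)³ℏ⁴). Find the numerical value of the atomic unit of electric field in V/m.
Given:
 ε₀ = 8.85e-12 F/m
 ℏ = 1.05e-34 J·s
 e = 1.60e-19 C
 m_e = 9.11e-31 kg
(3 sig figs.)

E_au = E_h/(e a₀) = m_e²e⁵/((4πε₀)³ℏ⁴)
E_h = 4.38e-18 J
a₀ = 5.26e-11 m
E_h/(e·a₀) = 5.20e11 V/m

5.20e11 V/m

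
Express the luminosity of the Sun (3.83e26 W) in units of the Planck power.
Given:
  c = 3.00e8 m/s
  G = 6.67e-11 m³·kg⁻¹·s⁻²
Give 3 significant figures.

Planck power: P_P = c⁵/G = 3.64e52 W.
3.83e26 / 3.64e52 = 1.05e-26

1.05e-26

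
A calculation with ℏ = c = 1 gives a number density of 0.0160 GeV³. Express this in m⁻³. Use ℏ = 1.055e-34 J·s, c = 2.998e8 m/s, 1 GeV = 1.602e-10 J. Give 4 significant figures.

Number density is [L]⁻³ = [E]³/(ℏc)³.
1 GeV³ → 1/(ℏc)³ × (1 GeV in J)³ = 1.299e47 m⁻³.
Result: 0.0160 × 1.299e47 = 2.079e45 m⁻³.

2.079e45 m⁻³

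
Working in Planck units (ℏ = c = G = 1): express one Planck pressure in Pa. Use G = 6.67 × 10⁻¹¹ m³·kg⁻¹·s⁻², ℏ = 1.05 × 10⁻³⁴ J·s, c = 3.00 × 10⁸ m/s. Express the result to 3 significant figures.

4.68 × 10¹¹³ Pa

Dimensional analysis gives p_P = c⁷/(ℏG²).
  = 2.19 × 10⁵⁹ / 4.67 × 10⁻⁵⁵
  = 4.68 × 10¹¹³ Pa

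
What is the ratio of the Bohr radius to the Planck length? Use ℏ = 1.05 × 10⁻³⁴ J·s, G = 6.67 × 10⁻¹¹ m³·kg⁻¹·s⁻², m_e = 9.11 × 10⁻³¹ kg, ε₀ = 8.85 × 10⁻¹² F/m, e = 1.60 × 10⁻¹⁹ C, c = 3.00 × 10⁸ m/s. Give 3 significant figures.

3.26 × 10²⁴

Bohr radius: a₀ = 4πε₀ℏ²/(m_e e²) = 5.26 × 10⁻¹¹ m
Planck length: ℓ_P = √(ℏG/c³) = 1.61 × 10⁻³⁵ m
ratio = 5.26 × 10⁻¹¹ / 1.61 × 10⁻³⁵ = 3.26 × 10²⁴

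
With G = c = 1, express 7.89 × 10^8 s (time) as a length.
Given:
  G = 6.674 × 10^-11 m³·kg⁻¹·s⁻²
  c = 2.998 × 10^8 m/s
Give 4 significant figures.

2.365 × 10^17 m

Time → length via c.
7.89 × 10^8 s × (c) = 2.365 × 10^17 m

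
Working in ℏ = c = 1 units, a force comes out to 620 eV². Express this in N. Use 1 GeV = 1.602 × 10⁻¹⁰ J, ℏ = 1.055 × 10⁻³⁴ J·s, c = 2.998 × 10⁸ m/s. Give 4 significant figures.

5.031 × 10⁻¹⁰ N

Force is [E]/[L] = [E]²/(ℏc); restore (ℏc)⁻¹.
1 GeV² → 1/(ℏc) × (1 GeV in J)² = 8.114 × 10⁵ N.
Convert the energy scale: 620 eV² = 6.20 × 10⁻¹⁶ GeV².
Result: 6.20 × 10⁻¹⁶ × 8.114 × 10⁵ = 5.031 × 10⁻¹⁰ N.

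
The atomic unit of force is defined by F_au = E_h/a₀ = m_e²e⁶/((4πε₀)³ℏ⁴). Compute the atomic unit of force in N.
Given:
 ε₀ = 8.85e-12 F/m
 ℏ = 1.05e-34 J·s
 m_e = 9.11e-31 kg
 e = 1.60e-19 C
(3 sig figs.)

8.33e-8 N

F_au = E_h/a₀ = m_e²e⁶/((4πε₀)³ℏ⁴)
E_h = 4.38e-18 J
a₀ = 5.26e-11 m
E_h/a₀ = 8.33e-8 N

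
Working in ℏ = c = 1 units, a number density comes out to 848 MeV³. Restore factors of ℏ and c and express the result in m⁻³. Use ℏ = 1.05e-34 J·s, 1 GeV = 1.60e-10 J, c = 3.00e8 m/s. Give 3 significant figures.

1.11e41 m⁻³

Number density is [L]⁻³ = [E]³/(ℏc)³.
1 GeV³ → 1/(ℏc)³ × (1 GeV in J)³ = 1.31e47 m⁻³.
Convert the energy scale: 848 MeV³ = 8.48e-7 GeV³.
Result: 8.48e-7 × 1.31e47 = 1.11e41 m⁻³.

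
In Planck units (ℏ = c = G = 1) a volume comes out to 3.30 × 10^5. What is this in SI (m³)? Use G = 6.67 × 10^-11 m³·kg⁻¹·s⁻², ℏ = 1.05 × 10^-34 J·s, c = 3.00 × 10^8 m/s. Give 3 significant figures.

1.38 × 10^-99 m³

One Planck volume: V_P = (ℏG/c³)^(3/2) = 4.18 × 10^-105 m³.
3.30 × 10^5 × 4.18 × 10^-105 m³ = 1.38 × 10^-99 m³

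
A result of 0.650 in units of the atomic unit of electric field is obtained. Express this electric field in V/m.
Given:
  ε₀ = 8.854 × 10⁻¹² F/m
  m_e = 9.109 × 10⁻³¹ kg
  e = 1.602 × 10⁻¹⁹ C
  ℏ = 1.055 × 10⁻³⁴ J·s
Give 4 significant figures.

3.335 × 10¹¹ V/m

One atomic unit of electric field: E_au = E_h/(e a₀) = m_e²e⁵/((4πε₀)³ℏ⁴) = 5.131 × 10¹¹ V/m.
0.650 × 5.131 × 10¹¹ V/m = 3.335 × 10¹¹ V/m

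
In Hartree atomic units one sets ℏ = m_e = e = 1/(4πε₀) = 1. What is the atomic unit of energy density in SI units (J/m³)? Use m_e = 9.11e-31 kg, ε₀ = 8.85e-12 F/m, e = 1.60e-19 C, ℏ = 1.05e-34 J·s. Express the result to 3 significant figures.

u_au = E_h/a₀³ = m_e⁴e¹⁰/((4πε₀)⁵ℏ⁸)
E_h = 4.38e-18 J
a₀ = 5.26e-11 m
E_h/a₀³ = 3.01e13 J/m³

3.01e13 J/m³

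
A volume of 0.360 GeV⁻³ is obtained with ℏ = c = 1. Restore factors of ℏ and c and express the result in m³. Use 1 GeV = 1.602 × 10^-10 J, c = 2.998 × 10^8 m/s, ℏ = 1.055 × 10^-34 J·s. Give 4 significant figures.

2.771 × 10^-48 m³

Volume is [L]³ = [E]⁻³·(ℏc)³.
1 GeV⁻³ → (ℏc)³ × (1 GeV in J)⁻³ = 7.696 × 10^-48 m³.
Result: 0.360 × 7.696 × 10^-48 = 2.771 × 10^-48 m³.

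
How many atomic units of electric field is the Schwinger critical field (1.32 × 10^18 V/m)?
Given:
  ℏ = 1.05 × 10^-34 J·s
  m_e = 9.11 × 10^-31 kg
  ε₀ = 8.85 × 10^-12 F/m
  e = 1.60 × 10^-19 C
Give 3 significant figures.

2.54 × 10^6

atomic unit of electric field: E_au = E_h/(e a₀) = m_e²e⁵/((4πε₀)³ℏ⁴) = 5.20 × 10^11 V/m.
1.32 × 10^18 / 5.20 × 10^11 = 2.54 × 10^6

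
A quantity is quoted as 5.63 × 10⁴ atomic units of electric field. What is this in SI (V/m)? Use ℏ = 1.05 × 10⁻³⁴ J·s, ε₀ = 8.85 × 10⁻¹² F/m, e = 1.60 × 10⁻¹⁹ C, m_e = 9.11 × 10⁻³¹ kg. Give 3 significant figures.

2.93 × 10¹⁶ V/m

One atomic unit of electric field: E_au = E_h/(e a₀) = m_e²e⁵/((4πε₀)³ℏ⁴) = 5.20 × 10¹¹ V/m.
5.63 × 10⁴ × 5.20 × 10¹¹ V/m = 2.93 × 10¹⁶ V/m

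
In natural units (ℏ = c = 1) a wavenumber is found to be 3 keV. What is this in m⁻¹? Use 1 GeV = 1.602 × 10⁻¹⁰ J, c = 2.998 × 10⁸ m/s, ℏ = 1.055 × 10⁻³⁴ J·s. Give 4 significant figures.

1.519 × 10¹⁰ m⁻¹

Inverse length is [E]/(ℏc).
1 GeV → 1/(ℏc) × (1 GeV in J) = 5.065 × 10¹⁵ m⁻¹.
Convert the energy scale: 3 keV = 3.00 × 10⁻⁶ GeV.
Result: 3.00 × 10⁻⁶ × 5.065 × 10¹⁵ = 1.519 × 10¹⁰ m⁻¹.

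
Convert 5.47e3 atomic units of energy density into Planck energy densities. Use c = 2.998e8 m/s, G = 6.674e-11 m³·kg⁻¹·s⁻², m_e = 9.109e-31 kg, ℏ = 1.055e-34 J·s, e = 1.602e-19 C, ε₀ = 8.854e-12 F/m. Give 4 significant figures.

3.459e-97

atomic unit of energy density: u_au = E_h/a₀³ = m_e⁴e¹⁰/((4πε₀)⁵ℏ⁸) = 2.929e13 J/m³
Planck energy density: u_P = c⁷/(ℏG²) = 4.632e113 J/m³
5.47e3 × 2.929e13 / 4.632e113 = 3.459e-97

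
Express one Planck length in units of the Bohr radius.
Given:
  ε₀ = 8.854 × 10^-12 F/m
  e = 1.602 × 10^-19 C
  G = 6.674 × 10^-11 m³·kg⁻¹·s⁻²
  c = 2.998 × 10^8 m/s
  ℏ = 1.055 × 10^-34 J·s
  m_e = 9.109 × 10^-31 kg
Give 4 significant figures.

3.051 × 10^-25

Planck length: ℓ_P = √(ℏG/c³) = 1.616 × 10^-35 m
Bohr radius: a₀ = 4πε₀ℏ²/(m_e e²) = 5.297 × 10^-11 m
ratio = 1.616 × 10^-35 / 5.297 × 10^-11 = 3.051 × 10^-25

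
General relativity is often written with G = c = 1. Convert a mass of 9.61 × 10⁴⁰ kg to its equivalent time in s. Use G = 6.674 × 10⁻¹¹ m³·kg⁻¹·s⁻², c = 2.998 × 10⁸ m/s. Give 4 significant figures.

Mass → time via G/c³.
9.61 × 10⁴⁰ kg × (G/c³) = 2.380 × 10⁵ s

2.380 × 10⁵ s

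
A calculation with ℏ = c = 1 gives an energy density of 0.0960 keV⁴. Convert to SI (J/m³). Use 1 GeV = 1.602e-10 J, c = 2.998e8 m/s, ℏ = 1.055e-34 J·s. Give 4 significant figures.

1.998e12 J/m³

[E]/[L]³ = [E]⁴/(ℏc)³; restore (ℏc)⁻³.
1 GeV⁴ → 1/(ℏc)³ × (1 GeV in J)⁴ = 2.082e37 J/m³.
Convert the energy scale: 0.0960 keV⁴ = 9.60e-26 GeV⁴.
Result: 9.60e-26 × 2.082e37 = 1.998e12 J/m³.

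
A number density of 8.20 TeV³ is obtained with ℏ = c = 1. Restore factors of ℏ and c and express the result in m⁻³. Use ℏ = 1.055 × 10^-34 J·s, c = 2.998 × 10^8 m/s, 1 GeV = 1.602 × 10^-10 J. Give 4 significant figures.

1.065 × 10^57 m⁻³

Number density is [L]⁻³ = [E]³/(ℏc)³.
1 GeV³ → 1/(ℏc)³ × (1 GeV in J)³ = 1.299 × 10^47 m⁻³.
Convert the energy scale: 8.20 TeV³ = 8.20 × 10^9 GeV³.
Result: 8.20 × 10^9 × 1.299 × 10^47 = 1.065 × 10^57 m⁻³.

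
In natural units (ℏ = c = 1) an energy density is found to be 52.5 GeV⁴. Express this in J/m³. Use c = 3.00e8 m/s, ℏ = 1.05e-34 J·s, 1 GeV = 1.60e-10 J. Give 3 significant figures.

1.10e39 J/m³

[E]/[L]³ = [E]⁴/(ℏc)³; restore (ℏc)⁻³.
1 GeV⁴ → 1/(ℏc)³ × (1 GeV in J)⁴ = 2.10e37 J/m³.
Result: 52.5 × 2.10e37 = 1.10e39 J/m³.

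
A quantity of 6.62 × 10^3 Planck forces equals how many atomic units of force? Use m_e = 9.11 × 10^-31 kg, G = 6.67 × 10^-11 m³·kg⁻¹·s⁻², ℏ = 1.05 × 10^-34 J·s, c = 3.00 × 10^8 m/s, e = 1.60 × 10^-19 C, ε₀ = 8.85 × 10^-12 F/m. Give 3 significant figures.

9.65 × 10^54

Planck force: F_P = c⁴/G = 1.21 × 10^44 N
atomic unit of force: F_au = E_h/a₀ = m_e²e⁶/((4πε₀)³ℏ⁴) = 8.33 × 10^-8 N
6.62 × 10^3 × 1.21 × 10^44 / 8.33 × 10^-8 = 9.65 × 10^54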